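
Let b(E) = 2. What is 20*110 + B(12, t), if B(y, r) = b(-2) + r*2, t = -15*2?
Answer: 2142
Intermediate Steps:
t = -30 (t = -5*6 = -30)
B(y, r) = 2 + 2*r (B(y, r) = 2 + r*2 = 2 + 2*r)
20*110 + B(12, t) = 20*110 + (2 + 2*(-30)) = 2200 + (2 - 60) = 2200 - 58 = 2142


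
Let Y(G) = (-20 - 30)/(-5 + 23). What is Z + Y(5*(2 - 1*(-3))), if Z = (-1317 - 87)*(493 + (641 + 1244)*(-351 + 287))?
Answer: 1518177467/9 ≈ 1.6869e+8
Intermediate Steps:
Y(G) = -25/9 (Y(G) = -50/18 = -50*1/18 = -25/9)
Z = 168686388 (Z = -1404*(493 + 1885*(-64)) = -1404*(493 - 120640) = -1404*(-120147) = 168686388)
Z + Y(5*(2 - 1*(-3))) = 168686388 - 25/9 = 1518177467/9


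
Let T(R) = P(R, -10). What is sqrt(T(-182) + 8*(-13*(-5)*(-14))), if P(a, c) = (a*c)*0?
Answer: 4*I*sqrt(455) ≈ 85.323*I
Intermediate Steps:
P(a, c) = 0
T(R) = 0
sqrt(T(-182) + 8*(-13*(-5)*(-14))) = sqrt(0 + 8*(-13*(-5)*(-14))) = sqrt(0 + 8*(65*(-14))) = sqrt(0 + 8*(-910)) = sqrt(0 - 7280) = sqrt(-7280) = 4*I*sqrt(455)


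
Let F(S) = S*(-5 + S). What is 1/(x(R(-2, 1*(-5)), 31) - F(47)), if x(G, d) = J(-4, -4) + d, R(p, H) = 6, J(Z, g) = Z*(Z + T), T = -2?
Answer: -1/1919 ≈ -0.00052110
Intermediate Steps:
J(Z, g) = Z*(-2 + Z) (J(Z, g) = Z*(Z - 2) = Z*(-2 + Z))
x(G, d) = 24 + d (x(G, d) = -4*(-2 - 4) + d = -4*(-6) + d = 24 + d)
1/(x(R(-2, 1*(-5)), 31) - F(47)) = 1/((24 + 31) - 47*(-5 + 47)) = 1/(55 - 47*42) = 1/(55 - 1*1974) = 1/(55 - 1974) = 1/(-1919) = -1/1919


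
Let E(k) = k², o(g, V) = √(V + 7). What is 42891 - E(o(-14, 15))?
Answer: 42869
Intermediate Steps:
o(g, V) = √(7 + V)
42891 - E(o(-14, 15)) = 42891 - (√(7 + 15))² = 42891 - (√22)² = 42891 - 1*22 = 42891 - 22 = 42869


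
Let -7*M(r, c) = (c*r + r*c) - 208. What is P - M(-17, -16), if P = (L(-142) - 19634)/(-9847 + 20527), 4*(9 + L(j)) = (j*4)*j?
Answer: 513161/10680 ≈ 48.049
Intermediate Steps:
L(j) = -9 + j² (L(j) = -9 + ((j*4)*j)/4 = -9 + ((4*j)*j)/4 = -9 + (4*j²)/4 = -9 + j²)
M(r, c) = 208/7 - 2*c*r/7 (M(r, c) = -((c*r + r*c) - 208)/7 = -((c*r + c*r) - 208)/7 = -(2*c*r - 208)/7 = -(-208 + 2*c*r)/7 = 208/7 - 2*c*r/7)
P = 521/10680 (P = ((-9 + (-142)²) - 19634)/(-9847 + 20527) = ((-9 + 20164) - 19634)/10680 = (20155 - 19634)*(1/10680) = 521*(1/10680) = 521/10680 ≈ 0.048783)
P - M(-17, -16) = 521/10680 - (208/7 - 2/7*(-16)*(-17)) = 521/10680 - (208/7 - 544/7) = 521/10680 - 1*(-48) = 521/10680 + 48 = 513161/10680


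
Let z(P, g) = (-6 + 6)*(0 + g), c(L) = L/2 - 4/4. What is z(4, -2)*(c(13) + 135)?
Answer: 0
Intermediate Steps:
c(L) = -1 + L/2 (c(L) = L*(½) - 4*¼ = L/2 - 1 = -1 + L/2)
z(P, g) = 0 (z(P, g) = 0*g = 0)
z(4, -2)*(c(13) + 135) = 0*((-1 + (½)*13) + 135) = 0*((-1 + 13/2) + 135) = 0*(11/2 + 135) = 0*(281/2) = 0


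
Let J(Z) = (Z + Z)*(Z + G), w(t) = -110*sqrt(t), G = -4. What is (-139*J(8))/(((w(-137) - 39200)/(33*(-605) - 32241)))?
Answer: -60684811264/5127659 + 851445056*I*sqrt(137)/25638295 ≈ -11835.0 + 388.71*I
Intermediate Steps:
J(Z) = 2*Z*(-4 + Z) (J(Z) = (Z + Z)*(Z - 4) = (2*Z)*(-4 + Z) = 2*Z*(-4 + Z))
(-139*J(8))/(((w(-137) - 39200)/(33*(-605) - 32241))) = (-278*8*(-4 + 8))/(((-110*I*sqrt(137) - 39200)/(33*(-605) - 32241))) = (-278*8*4)/(((-110*I*sqrt(137) - 39200)/(-19965 - 32241))) = (-139*64)/(((-110*I*sqrt(137) - 39200)/(-52206))) = -8896*(-52206/(-39200 - 110*I*sqrt(137))) = -8896/(2800/3729 + 5*I*sqrt(137)/2373)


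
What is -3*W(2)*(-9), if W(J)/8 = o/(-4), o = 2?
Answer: -108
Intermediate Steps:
W(J) = -4 (W(J) = 8*(2/(-4)) = 8*(2*(-¼)) = 8*(-½) = -4)
-3*W(2)*(-9) = -3*(-4)*(-9) = 12*(-9) = -108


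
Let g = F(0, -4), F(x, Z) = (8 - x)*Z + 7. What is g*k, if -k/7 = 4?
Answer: 700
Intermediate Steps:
F(x, Z) = 7 + Z*(8 - x) (F(x, Z) = Z*(8 - x) + 7 = 7 + Z*(8 - x))
k = -28 (k = -7*4 = -28)
g = -25 (g = 7 + 8*(-4) - 1*(-4)*0 = 7 - 32 + 0 = -25)
g*k = -25*(-28) = 700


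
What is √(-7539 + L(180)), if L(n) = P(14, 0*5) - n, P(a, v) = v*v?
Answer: I*√7719 ≈ 87.858*I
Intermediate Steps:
P(a, v) = v²
L(n) = -n (L(n) = (0*5)² - n = 0² - n = 0 - n = -n)
√(-7539 + L(180)) = √(-7539 - 1*180) = √(-7539 - 180) = √(-7719) = I*√7719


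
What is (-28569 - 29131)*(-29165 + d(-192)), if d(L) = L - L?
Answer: 1682820500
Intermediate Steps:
d(L) = 0
(-28569 - 29131)*(-29165 + d(-192)) = (-28569 - 29131)*(-29165 + 0) = -57700*(-29165) = 1682820500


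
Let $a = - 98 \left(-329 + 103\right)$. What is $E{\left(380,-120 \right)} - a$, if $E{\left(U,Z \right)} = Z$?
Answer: $-22268$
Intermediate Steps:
$a = 22148$ ($a = \left(-98\right) \left(-226\right) = 22148$)
$E{\left(380,-120 \right)} - a = -120 - 22148 = -22268$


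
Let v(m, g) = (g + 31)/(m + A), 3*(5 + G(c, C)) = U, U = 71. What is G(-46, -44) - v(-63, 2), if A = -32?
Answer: 5419/285 ≈ 19.014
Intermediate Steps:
G(c, C) = 56/3 (G(c, C) = -5 + (⅓)*71 = -5 + 71/3 = 56/3)
v(m, g) = (31 + g)/(-32 + m) (v(m, g) = (g + 31)/(m - 32) = (31 + g)/(-32 + m))
G(-46, -44) - v(-63, 2) = 56/3 - (31 + 2)/(-32 - 63) = 56/3 - 33/(-95) = 56/3 - (-1)*33/95 = 56/3 - 1*(-33/95) = 56/3 + 33/95 = 5419/285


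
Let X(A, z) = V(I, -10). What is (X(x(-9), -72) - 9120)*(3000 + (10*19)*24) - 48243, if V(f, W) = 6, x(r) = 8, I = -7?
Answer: -68950083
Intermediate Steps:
X(A, z) = 6
(X(x(-9), -72) - 9120)*(3000 + (10*19)*24) - 48243 = (6 - 9120)*(3000 + (10*19)*24) - 48243 = -9114*(3000 + 190*24) - 48243 = -9114*(3000 + 4560) - 48243 = -9114*7560 - 48243 = -68901840 - 48243 = -68950083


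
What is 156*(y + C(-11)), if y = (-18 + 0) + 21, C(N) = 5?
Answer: 1248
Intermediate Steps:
y = 3 (y = -18 + 21 = 3)
156*(y + C(-11)) = 156*(3 + 5) = 156*8 = 1248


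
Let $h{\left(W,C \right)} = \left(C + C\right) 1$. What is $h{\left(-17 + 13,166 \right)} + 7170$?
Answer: $7502$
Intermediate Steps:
$h{\left(W,C \right)} = 2 C$ ($h{\left(W,C \right)} = 2 C 1 = 2 C$)
$h{\left(-17 + 13,166 \right)} + 7170 = 2 \cdot 166 + 7170 = 332 + 7170 = 7502$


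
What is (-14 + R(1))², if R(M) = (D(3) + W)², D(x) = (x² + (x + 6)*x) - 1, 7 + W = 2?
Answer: 784996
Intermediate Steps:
W = -5 (W = -7 + 2 = -5)
D(x) = -1 + x² + x*(6 + x) (D(x) = (x² + (6 + x)*x) - 1 = (x² + x*(6 + x)) - 1 = -1 + x² + x*(6 + x))
R(M) = 900 (R(M) = ((-1 + 2*3² + 6*3) - 5)² = ((-1 + 2*9 + 18) - 5)² = ((-1 + 18 + 18) - 5)² = (35 - 5)² = 30² = 900)
(-14 + R(1))² = (-14 + 900)² = 886² = 784996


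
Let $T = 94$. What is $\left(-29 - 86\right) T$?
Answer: $-10810$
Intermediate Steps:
$\left(-29 - 86\right) T = \left(-29 - 86\right) 94 = \left(-115\right) 94 = -10810$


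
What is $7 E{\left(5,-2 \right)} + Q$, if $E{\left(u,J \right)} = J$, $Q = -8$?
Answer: $-22$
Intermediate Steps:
$7 E{\left(5,-2 \right)} + Q = 7 \left(-2\right) - 8 = -14 - 8 = -22$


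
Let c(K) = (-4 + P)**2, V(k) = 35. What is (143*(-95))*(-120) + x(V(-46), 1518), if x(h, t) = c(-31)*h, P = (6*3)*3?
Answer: 1717700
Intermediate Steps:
P = 54 (P = 18*3 = 54)
c(K) = 2500 (c(K) = (-4 + 54)**2 = 50**2 = 2500)
x(h, t) = 2500*h
(143*(-95))*(-120) + x(V(-46), 1518) = (143*(-95))*(-120) + 2500*35 = -13585*(-120) + 87500 = 1630200 + 87500 = 1717700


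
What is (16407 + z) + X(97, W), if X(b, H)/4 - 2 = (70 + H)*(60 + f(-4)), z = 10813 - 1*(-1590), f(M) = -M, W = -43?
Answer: 35730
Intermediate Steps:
z = 12403 (z = 10813 + 1590 = 12403)
X(b, H) = 17928 + 256*H (X(b, H) = 8 + 4*((70 + H)*(60 - 1*(-4))) = 8 + 4*((70 + H)*(60 + 4)) = 8 + 4*((70 + H)*64) = 8 + 4*(4480 + 64*H) = 8 + (17920 + 256*H) = 17928 + 256*H)
(16407 + z) + X(97, W) = (16407 + 12403) + (17928 + 256*(-43)) = 28810 + (17928 - 11008) = 28810 + 6920 = 35730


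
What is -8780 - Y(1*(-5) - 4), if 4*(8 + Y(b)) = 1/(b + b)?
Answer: -631583/72 ≈ -8772.0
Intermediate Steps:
Y(b) = -8 + 1/(8*b) (Y(b) = -8 + 1/(4*(b + b)) = -8 + 1/(4*((2*b))) = -8 + (1/(2*b))/4 = -8 + 1/(8*b))
-8780 - Y(1*(-5) - 4) = -8780 - (-8 + 1/(8*(1*(-5) - 4))) = -8780 - (-8 + 1/(8*(-5 - 4))) = -8780 - (-8 + (1/8)/(-9)) = -8780 - (-8 + (1/8)*(-1/9)) = -8780 - (-8 - 1/72) = -8780 - 1*(-577/72) = -8780 + 577/72 = -631583/72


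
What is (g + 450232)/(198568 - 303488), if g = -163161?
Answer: -287071/104920 ≈ -2.7361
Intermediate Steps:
(g + 450232)/(198568 - 303488) = (-163161 + 450232)/(198568 - 303488) = 287071/(-104920) = 287071*(-1/104920) = -287071/104920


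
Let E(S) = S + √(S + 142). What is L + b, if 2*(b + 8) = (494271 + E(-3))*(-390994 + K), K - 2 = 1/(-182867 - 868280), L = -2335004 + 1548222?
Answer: -101570446453811680/1051147 - 410990067825*√139/2102294 ≈ -9.6630e+10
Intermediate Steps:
L = -786782
K = 2102293/1051147 (K = 2 + 1/(-182867 - 868280) = 2 + 1/(-1051147) = 2 - 1/1051147 = 2102293/1051147 ≈ 2.0000)
E(S) = S + √(142 + S)
b = -101569619430272726/1051147 - 410990067825*√139/2102294 (b = -8 + ((494271 + (-3 + √(142 - 3)))*(-390994 + 2102293/1051147))/2 = -8 + ((494271 + (-3 + √139))*(-410990067825/1051147))/2 = -8 + ((494268 + √139)*(-410990067825/1051147))/2 = -8 + (-203139238843727100/1051147 - 410990067825*√139/1051147)/2 = -8 + (-101569619421863550/1051147 - 410990067825*√139/2102294) = -101569619430272726/1051147 - 410990067825*√139/2102294 ≈ -9.6630e+10)
L + b = -786782 + (-101569619430272726/1051147 - 410990067825*√139/2102294) = -101570446453811680/1051147 - 410990067825*√139/2102294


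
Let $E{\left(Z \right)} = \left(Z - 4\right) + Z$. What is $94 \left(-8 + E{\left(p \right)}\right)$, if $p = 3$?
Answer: $-564$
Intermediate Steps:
$E{\left(Z \right)} = -4 + 2 Z$ ($E{\left(Z \right)} = \left(-4 + Z\right) + Z = -4 + 2 Z$)
$94 \left(-8 + E{\left(p \right)}\right) = 94 \left(-8 + \left(-4 + 2 \cdot 3\right)\right) = 94 \left(-8 + \left(-4 + 6\right)\right) = 94 \left(-8 + 2\right) = 94 \left(-6\right) = -564$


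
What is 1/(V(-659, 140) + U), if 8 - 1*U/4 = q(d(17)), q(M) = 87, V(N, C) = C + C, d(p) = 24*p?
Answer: -1/36 ≈ -0.027778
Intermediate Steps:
V(N, C) = 2*C
U = -316 (U = 32 - 4*87 = 32 - 348 = -316)
1/(V(-659, 140) + U) = 1/(2*140 - 316) = 1/(280 - 316) = 1/(-36) = -1/36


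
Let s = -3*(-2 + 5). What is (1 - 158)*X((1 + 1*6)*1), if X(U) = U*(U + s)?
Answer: 2198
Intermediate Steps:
s = -9 (s = -3*3 = -9)
X(U) = U*(-9 + U) (X(U) = U*(U - 9) = U*(-9 + U))
(1 - 158)*X((1 + 1*6)*1) = (1 - 158)*(((1 + 1*6)*1)*(-9 + (1 + 1*6)*1)) = -157*(1 + 6)*1*(-9 + (1 + 6)*1) = -157*7*1*(-9 + 7*1) = -1099*(-9 + 7) = -1099*(-2) = -157*(-14) = 2198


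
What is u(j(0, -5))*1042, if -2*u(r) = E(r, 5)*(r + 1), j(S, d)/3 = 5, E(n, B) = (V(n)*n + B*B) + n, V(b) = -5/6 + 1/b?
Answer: -237576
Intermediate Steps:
V(b) = -⅚ + 1/b (V(b) = -5*⅙ + 1/b = -⅚ + 1/b)
E(n, B) = n + B² + n*(-⅚ + 1/n) (E(n, B) = ((-⅚ + 1/n)*n + B*B) + n = (n*(-⅚ + 1/n) + B²) + n = (B² + n*(-⅚ + 1/n)) + n = n + B² + n*(-⅚ + 1/n))
j(S, d) = 15 (j(S, d) = 3*5 = 15)
u(r) = -(1 + r)*(26 + r/6)/2 (u(r) = -(1 + 5² + r/6)*(r + 1)/2 = -(1 + 25 + r/6)*(1 + r)/2 = -(26 + r/6)*(1 + r)/2 = -(1 + r)*(26 + r/6)/2)
u(j(0, -5))*1042 = -(1 + 15)*(156 + 15)/12*1042 = -1/12*16*171*1042 = -228*1042 = -237576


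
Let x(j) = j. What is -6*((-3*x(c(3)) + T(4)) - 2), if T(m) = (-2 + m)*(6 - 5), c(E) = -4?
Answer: -72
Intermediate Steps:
T(m) = -2 + m (T(m) = (-2 + m)*1 = -2 + m)
-6*((-3*x(c(3)) + T(4)) - 2) = -6*((-3*(-4) + (-2 + 4)) - 2) = -6*((12 + 2) - 2) = -6*(14 - 2) = -6*12 = -72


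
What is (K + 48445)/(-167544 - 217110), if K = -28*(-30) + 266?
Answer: -16517/128218 ≈ -0.12882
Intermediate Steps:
K = 1106 (K = 840 + 266 = 1106)
(K + 48445)/(-167544 - 217110) = (1106 + 48445)/(-167544 - 217110) = 49551/(-384654) = 49551*(-1/384654) = -16517/128218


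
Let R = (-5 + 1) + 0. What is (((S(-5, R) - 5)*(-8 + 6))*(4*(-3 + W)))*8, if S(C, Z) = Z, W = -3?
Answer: -3456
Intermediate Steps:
R = -4 (R = -4 + 0 = -4)
(((S(-5, R) - 5)*(-8 + 6))*(4*(-3 + W)))*8 = (((-4 - 5)*(-8 + 6))*(4*(-3 - 3)))*8 = ((-9*(-2))*(4*(-6)))*8 = (18*(-24))*8 = -432*8 = -3456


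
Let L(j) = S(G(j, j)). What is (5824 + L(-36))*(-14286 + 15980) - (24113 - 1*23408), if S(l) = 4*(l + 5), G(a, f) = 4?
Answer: 9926135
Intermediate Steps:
S(l) = 20 + 4*l (S(l) = 4*(5 + l) = 20 + 4*l)
L(j) = 36 (L(j) = 20 + 4*4 = 20 + 16 = 36)
(5824 + L(-36))*(-14286 + 15980) - (24113 - 1*23408) = (5824 + 36)*(-14286 + 15980) - (24113 - 1*23408) = 5860*1694 - (24113 - 23408) = 9926840 - 1*705 = 9926840 - 705 = 9926135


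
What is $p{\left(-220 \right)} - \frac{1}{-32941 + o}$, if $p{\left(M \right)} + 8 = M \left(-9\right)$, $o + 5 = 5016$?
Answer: $\frac{55077961}{27930} \approx 1972.0$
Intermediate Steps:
$o = 5011$ ($o = -5 + 5016 = 5011$)
$p{\left(M \right)} = -8 - 9 M$ ($p{\left(M \right)} = -8 + M \left(-9\right) = -8 - 9 M$)
$p{\left(-220 \right)} - \frac{1}{-32941 + o} = \left(-8 - -1980\right) - \frac{1}{-32941 + 5011} = \left(-8 + 1980\right) - \frac{1}{-27930} = 1972 - - \frac{1}{27930} = 1972 + \frac{1}{27930} = \frac{55077961}{27930}$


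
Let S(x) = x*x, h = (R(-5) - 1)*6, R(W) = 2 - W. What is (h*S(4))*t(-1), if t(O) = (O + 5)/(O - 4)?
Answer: -2304/5 ≈ -460.80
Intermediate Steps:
t(O) = (5 + O)/(-4 + O)
h = 36 (h = ((2 - 1*(-5)) - 1)*6 = ((2 + 5) - 1)*6 = (7 - 1)*6 = 6*6 = 36)
S(x) = x**2
(h*S(4))*t(-1) = (36*4**2)*((5 - 1)/(-4 - 1)) = (36*16)*(4/(-5)) = 576*(-1/5*4) = 576*(-4/5) = -2304/5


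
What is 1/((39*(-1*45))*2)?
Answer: -1/3510 ≈ -0.00028490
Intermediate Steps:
1/((39*(-1*45))*2) = 1/((39*(-45))*2) = 1/(-1755*2) = 1/(-3510) = -1/3510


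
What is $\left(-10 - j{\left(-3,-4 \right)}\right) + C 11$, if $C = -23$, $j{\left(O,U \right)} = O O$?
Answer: $-272$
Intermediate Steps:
$j{\left(O,U \right)} = O^{2}$
$\left(-10 - j{\left(-3,-4 \right)}\right) + C 11 = \left(-10 - \left(-3\right)^{2}\right) - 253 = \left(-10 - 9\right) - 253 = -19 - 253 = -272$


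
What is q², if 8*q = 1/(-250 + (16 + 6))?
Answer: 1/3326976 ≈ 3.0057e-7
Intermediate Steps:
q = -1/1824 (q = 1/(8*(-250 + (16 + 6))) = 1/(8*(-250 + 22)) = (⅛)/(-228) = (⅛)*(-1/228) = -1/1824 ≈ -0.00054825)
q² = (-1/1824)² = 1/3326976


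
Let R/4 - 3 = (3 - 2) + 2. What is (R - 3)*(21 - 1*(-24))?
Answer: 945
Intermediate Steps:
R = 24 (R = 12 + 4*((3 - 2) + 2) = 12 + 4*(1 + 2) = 12 + 4*3 = 12 + 12 = 24)
(R - 3)*(21 - 1*(-24)) = (24 - 3)*(21 - 1*(-24)) = 21*(21 + 24) = 21*45 = 945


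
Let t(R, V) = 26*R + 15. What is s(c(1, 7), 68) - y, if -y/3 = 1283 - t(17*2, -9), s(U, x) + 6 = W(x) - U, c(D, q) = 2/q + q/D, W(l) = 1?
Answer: 7978/7 ≈ 1139.7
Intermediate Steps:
t(R, V) = 15 + 26*R
s(U, x) = -5 - U (s(U, x) = -6 + (1 - U) = -5 - U)
y = -1152 (y = -3*(1283 - (15 + 26*(17*2))) = -3*(1283 - (15 + 26*34)) = -3*(1283 - (15 + 884)) = -3*(1283 - 1*899) = -3*(1283 - 899) = -3*384 = -1152)
s(c(1, 7), 68) - y = (-5 - (2/7 + 7/1)) - 1*(-1152) = (-5 - (2*(⅐) + 7*1)) + 1152 = (-5 - (2/7 + 7)) + 1152 = (-5 - 1*51/7) + 1152 = (-5 - 51/7) + 1152 = -86/7 + 1152 = 7978/7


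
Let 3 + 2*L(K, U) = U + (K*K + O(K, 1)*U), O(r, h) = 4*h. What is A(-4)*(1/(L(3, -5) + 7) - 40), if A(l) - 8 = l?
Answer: -808/5 ≈ -161.60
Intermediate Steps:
A(l) = 8 + l
L(K, U) = -3/2 + K²/2 + 5*U/2 (L(K, U) = -3/2 + (U + (K*K + (4*1)*U))/2 = -3/2 + (U + (K² + 4*U))/2 = -3/2 + (K² + 5*U)/2 = -3/2 + (K²/2 + 5*U/2) = -3/2 + K²/2 + 5*U/2)
A(-4)*(1/(L(3, -5) + 7) - 40) = (8 - 4)*(1/((-3/2 + (½)*3² + (5/2)*(-5)) + 7) - 40) = 4*(1/((-3/2 + (½)*9 - 25/2) + 7) - 40) = 4*(1/((-3/2 + 9/2 - 25/2) + 7) - 40) = 4*(1/(-19/2 + 7) - 40) = 4*(1/(-5/2) - 40) = 4*(-⅖ - 40) = 4*(-202/5) = -808/5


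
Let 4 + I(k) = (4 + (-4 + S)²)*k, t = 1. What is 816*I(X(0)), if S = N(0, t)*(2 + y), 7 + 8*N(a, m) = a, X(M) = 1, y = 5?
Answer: 334611/4 ≈ 83653.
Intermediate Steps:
N(a, m) = -7/8 + a/8
S = -49/8 (S = (-7/8 + (⅛)*0)*(2 + 5) = (-7/8 + 0)*7 = -7/8*7 = -49/8 ≈ -6.1250)
I(k) = -4 + 6817*k/64 (I(k) = -4 + (4 + (-4 - 49/8)²)*k = -4 + (4 + (-81/8)²)*k = -4 + (4 + 6561/64)*k = -4 + 6817*k/64)
816*I(X(0)) = 816*(-4 + (6817/64)*1) = 816*(-4 + 6817/64) = 816*(6561/64) = 334611/4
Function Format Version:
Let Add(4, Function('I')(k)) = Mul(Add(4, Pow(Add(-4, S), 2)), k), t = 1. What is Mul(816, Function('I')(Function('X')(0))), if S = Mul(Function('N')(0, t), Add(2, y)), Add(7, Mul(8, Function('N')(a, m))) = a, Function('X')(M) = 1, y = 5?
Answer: Rational(334611, 4) ≈ 83653.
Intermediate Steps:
Function('N')(a, m) = Add(Rational(-7, 8), Mul(Rational(1, 8), a))
S = Rational(-49, 8) (S = Mul(Add(Rational(-7, 8), Mul(Rational(1, 8), 0)), Add(2, 5)) = Mul(Add(Rational(-7, 8), 0), 7) = Mul(Rational(-7, 8), 7) = Rational(-49, 8) ≈ -6.1250)
Function('I')(k) = Add(-4, Mul(Rational(6817, 64), k)) (Function('I')(k) = Add(-4, Mul(Add(4, Pow(Add(-4, Rational(-49, 8)), 2)), k)) = Add(-4, Mul(Add(4, Pow(Rational(-81, 8), 2)), k)) = Add(-4, Mul(Add(4, Rational(6561, 64)), k)) = Add(-4, Mul(Rational(6817, 64), k)))
Mul(816, Function('I')(Function('X')(0))) = Mul(816, Add(-4, Mul(Rational(6817, 64), 1))) = Mul(816, Add(-4, Rational(6817, 64))) = Mul(816, Rational(6561, 64)) = Rational(334611, 4)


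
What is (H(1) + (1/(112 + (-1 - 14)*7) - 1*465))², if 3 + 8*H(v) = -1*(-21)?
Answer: 167780209/784 ≈ 2.1401e+5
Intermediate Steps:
H(v) = 9/4 (H(v) = -3/8 + (-1*(-21))/8 = -3/8 + (⅛)*21 = -3/8 + 21/8 = 9/4)
(H(1) + (1/(112 + (-1 - 14)*7) - 1*465))² = (9/4 + (1/(112 + (-1 - 14)*7) - 1*465))² = (9/4 + (1/(112 - 15*7) - 465))² = (9/4 + (1/(112 - 105) - 465))² = (9/4 + (1/7 - 465))² = (9/4 + (⅐ - 465))² = (9/4 - 3254/7)² = (-12953/28)² = 167780209/784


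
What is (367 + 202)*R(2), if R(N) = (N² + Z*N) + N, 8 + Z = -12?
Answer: -19346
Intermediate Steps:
Z = -20 (Z = -8 - 12 = -20)
R(N) = N² - 19*N (R(N) = (N² - 20*N) + N = N² - 19*N)
(367 + 202)*R(2) = (367 + 202)*(2*(-19 + 2)) = 569*(2*(-17)) = 569*(-34) = -19346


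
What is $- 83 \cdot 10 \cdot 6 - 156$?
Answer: $-5136$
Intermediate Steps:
$- 83 \cdot 10 \cdot 6 - 156 = \left(-83\right) 60 - 156 = -4980 - 156 = -5136$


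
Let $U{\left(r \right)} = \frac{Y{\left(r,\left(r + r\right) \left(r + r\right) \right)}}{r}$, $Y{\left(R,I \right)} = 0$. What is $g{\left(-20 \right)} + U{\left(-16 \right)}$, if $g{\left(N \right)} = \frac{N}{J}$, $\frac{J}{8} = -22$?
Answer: $\frac{5}{44} \approx 0.11364$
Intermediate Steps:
$J = -176$ ($J = 8 \left(-22\right) = -176$)
$U{\left(r \right)} = 0$ ($U{\left(r \right)} = \frac{0}{r} = 0$)
$g{\left(N \right)} = - \frac{N}{176}$ ($g{\left(N \right)} = \frac{N}{-176} = N \left(- \frac{1}{176}\right) = - \frac{N}{176}$)
$g{\left(-20 \right)} + U{\left(-16 \right)} = \left(- \frac{1}{176}\right) \left(-20\right) + 0 = \frac{5}{44} + 0 = \frac{5}{44}$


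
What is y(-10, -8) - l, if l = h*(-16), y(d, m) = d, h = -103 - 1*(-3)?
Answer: -1610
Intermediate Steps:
h = -100 (h = -103 + 3 = -100)
l = 1600 (l = -100*(-16) = 1600)
y(-10, -8) - l = -10 - 1*1600 = -10 - 1600 = -1610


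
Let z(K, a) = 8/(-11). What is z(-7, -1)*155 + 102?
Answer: -118/11 ≈ -10.727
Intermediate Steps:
z(K, a) = -8/11 (z(K, a) = 8*(-1/11) = -8/11)
z(-7, -1)*155 + 102 = -8/11*155 + 102 = -1240/11 + 102 = -118/11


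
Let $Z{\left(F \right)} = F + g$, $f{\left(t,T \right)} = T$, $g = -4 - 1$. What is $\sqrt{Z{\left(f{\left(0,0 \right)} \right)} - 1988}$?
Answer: $i \sqrt{1993} \approx 44.643 i$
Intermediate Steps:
$g = -5$ ($g = -4 - 1 = -5$)
$Z{\left(F \right)} = -5 + F$ ($Z{\left(F \right)} = F - 5 = -5 + F$)
$\sqrt{Z{\left(f{\left(0,0 \right)} \right)} - 1988} = \sqrt{\left(-5 + 0\right) - 1988} = \sqrt{-5 - 1988} = \sqrt{-1993} = i \sqrt{1993}$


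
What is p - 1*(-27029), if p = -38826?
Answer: -11797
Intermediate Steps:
p - 1*(-27029) = -38826 - 1*(-27029) = -38826 + 27029 = -11797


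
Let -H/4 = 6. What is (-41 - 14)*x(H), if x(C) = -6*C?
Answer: -7920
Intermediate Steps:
H = -24 (H = -4*6 = -24)
(-41 - 14)*x(H) = (-41 - 14)*(-6*(-24)) = -55*144 = -7920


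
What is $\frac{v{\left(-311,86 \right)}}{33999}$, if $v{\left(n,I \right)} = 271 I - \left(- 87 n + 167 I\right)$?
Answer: $- \frac{18113}{33999} \approx -0.53275$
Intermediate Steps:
$v{\left(n,I \right)} = 87 n + 104 I$ ($v{\left(n,I \right)} = 271 I - \left(- 87 n + 167 I\right) = 87 n + 104 I$)
$\frac{v{\left(-311,86 \right)}}{33999} = \frac{87 \left(-311\right) + 104 \cdot 86}{33999} = \left(-27057 + 8944\right) \frac{1}{33999} = \left(-18113\right) \frac{1}{33999} = - \frac{18113}{33999}$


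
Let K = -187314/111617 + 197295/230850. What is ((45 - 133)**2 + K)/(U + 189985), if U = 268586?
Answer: 13301117254661/787726674134730 ≈ 0.016885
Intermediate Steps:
K = -1414664059/1717785630 (K = -187314*1/111617 + 197295*(1/230850) = -187314/111617 + 13153/15390 = -1414664059/1717785630 ≈ -0.82354)
((45 - 133)**2 + K)/(U + 189985) = ((45 - 133)**2 - 1414664059/1717785630)/(268586 + 189985) = ((-88)**2 - 1414664059/1717785630)/458571 = (7744 - 1414664059/1717785630)*(1/458571) = (13301117254661/1717785630)*(1/458571) = 13301117254661/787726674134730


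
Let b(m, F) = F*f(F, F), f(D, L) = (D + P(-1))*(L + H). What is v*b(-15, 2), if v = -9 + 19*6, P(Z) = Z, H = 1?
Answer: 630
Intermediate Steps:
f(D, L) = (1 + L)*(-1 + D) (f(D, L) = (D - 1)*(L + 1) = (-1 + D)*(1 + L) = (1 + L)*(-1 + D))
b(m, F) = F*(-1 + F²) (b(m, F) = F*(-1 + F - F + F*F) = F*(-1 + F - F + F²) = F*(-1 + F²))
v = 105 (v = -9 + 114 = 105)
v*b(-15, 2) = 105*(2³ - 1*2) = 105*(8 - 2) = 105*6 = 630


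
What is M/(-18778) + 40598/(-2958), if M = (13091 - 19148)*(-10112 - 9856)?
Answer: -89630284463/13886331 ≈ -6454.6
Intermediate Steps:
M = 120946176 (M = -6057*(-19968) = 120946176)
M/(-18778) + 40598/(-2958) = 120946176/(-18778) + 40598/(-2958) = 120946176*(-1/18778) + 40598*(-1/2958) = -60473088/9389 - 20299/1479 = -89630284463/13886331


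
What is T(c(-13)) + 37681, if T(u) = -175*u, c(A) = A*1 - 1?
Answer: 40131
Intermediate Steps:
c(A) = -1 + A (c(A) = A - 1 = -1 + A)
T(c(-13)) + 37681 = -175*(-1 - 13) + 37681 = -175*(-14) + 37681 = 2450 + 37681 = 40131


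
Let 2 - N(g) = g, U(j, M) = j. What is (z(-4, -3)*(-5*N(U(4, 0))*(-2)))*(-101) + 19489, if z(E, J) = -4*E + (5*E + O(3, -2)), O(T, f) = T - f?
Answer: 21509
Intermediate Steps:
N(g) = 2 - g
z(E, J) = 5 + E (z(E, J) = -4*E + (5*E + (3 - 1*(-2))) = -4*E + (5*E + (3 + 2)) = -4*E + (5*E + 5) = -4*E + (5 + 5*E) = 5 + E)
(z(-4, -3)*(-5*N(U(4, 0))*(-2)))*(-101) + 19489 = ((5 - 4)*(-5*(2 - 1*4)*(-2)))*(-101) + 19489 = (1*(-5*(2 - 4)*(-2)))*(-101) + 19489 = (1*(-5*(-2)*(-2)))*(-101) + 19489 = (1*(10*(-2)))*(-101) + 19489 = (1*(-20))*(-101) + 19489 = -20*(-101) + 19489 = 2020 + 19489 = 21509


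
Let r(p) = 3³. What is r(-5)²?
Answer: 729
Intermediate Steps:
r(p) = 27
r(-5)² = 27² = 729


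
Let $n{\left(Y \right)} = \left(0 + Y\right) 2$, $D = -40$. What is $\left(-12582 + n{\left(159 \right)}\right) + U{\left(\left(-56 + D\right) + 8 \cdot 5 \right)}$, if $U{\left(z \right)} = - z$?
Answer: $-12208$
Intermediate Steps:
$n{\left(Y \right)} = 2 Y$ ($n{\left(Y \right)} = Y 2 = 2 Y$)
$\left(-12582 + n{\left(159 \right)}\right) + U{\left(\left(-56 + D\right) + 8 \cdot 5 \right)} = \left(-12582 + 2 \cdot 159\right) - \left(\left(-56 - 40\right) + 8 \cdot 5\right) = \left(-12582 + 318\right) - \left(-96 + 40\right) = -12264 - -56 = -12264 + 56 = -12208$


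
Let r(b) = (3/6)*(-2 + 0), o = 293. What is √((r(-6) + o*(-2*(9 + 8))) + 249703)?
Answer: 2*√59935 ≈ 489.63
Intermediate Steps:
r(b) = -1 (r(b) = (3*(⅙))*(-2) = (½)*(-2) = -1)
√((r(-6) + o*(-2*(9 + 8))) + 249703) = √((-1 + 293*(-2*(9 + 8))) + 249703) = √((-1 + 293*(-2*17)) + 249703) = √((-1 + 293*(-34)) + 249703) = √((-1 - 9962) + 249703) = √(-9963 + 249703) = √239740 = 2*√59935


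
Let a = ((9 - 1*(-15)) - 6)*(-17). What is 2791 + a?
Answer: 2485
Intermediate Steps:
a = -306 (a = ((9 + 15) - 6)*(-17) = (24 - 6)*(-17) = 18*(-17) = -306)
2791 + a = 2791 - 306 = 2485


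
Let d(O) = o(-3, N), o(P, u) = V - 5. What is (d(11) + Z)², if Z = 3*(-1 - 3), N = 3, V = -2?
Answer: 361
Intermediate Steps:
o(P, u) = -7 (o(P, u) = -2 - 5 = -7)
d(O) = -7
Z = -12 (Z = 3*(-4) = -12)
(d(11) + Z)² = (-7 - 12)² = (-19)² = 361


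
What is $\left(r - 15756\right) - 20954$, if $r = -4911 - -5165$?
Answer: $-36456$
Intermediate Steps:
$r = 254$ ($r = -4911 + 5165 = 254$)
$\left(r - 15756\right) - 20954 = \left(254 - 15756\right) - 20954 = -15502 - 20954 = -36456$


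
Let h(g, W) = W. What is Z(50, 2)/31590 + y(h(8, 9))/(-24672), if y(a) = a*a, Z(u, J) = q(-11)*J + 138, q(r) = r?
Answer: 50527/129898080 ≈ 0.00038897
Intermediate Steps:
Z(u, J) = 138 - 11*J (Z(u, J) = -11*J + 138 = 138 - 11*J)
y(a) = a**2
Z(50, 2)/31590 + y(h(8, 9))/(-24672) = (138 - 11*2)/31590 + 9**2/(-24672) = (138 - 22)*(1/31590) + 81*(-1/24672) = 116*(1/31590) - 27/8224 = 58/15795 - 27/8224 = 50527/129898080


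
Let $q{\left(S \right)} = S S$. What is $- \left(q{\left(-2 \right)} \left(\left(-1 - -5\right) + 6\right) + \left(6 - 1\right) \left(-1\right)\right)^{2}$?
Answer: $-1225$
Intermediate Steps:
$q{\left(S \right)} = S^{2}$
$- \left(q{\left(-2 \right)} \left(\left(-1 - -5\right) + 6\right) + \left(6 - 1\right) \left(-1\right)\right)^{2} = - \left(\left(-2\right)^{2} \left(\left(-1 - -5\right) + 6\right) + \left(6 - 1\right) \left(-1\right)\right)^{2} = - \left(4 \left(\left(-1 + 5\right) + 6\right) + 5 \left(-1\right)\right)^{2} = - \left(4 \left(4 + 6\right) - 5\right)^{2} = - \left(4 \cdot 10 - 5\right)^{2} = - \left(40 - 5\right)^{2} = - 35^{2} = \left(-1\right) 1225 = -1225$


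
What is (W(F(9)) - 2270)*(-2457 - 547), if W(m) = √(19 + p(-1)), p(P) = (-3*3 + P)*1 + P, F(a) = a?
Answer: 6819080 - 6008*√2 ≈ 6.8106e+6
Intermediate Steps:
p(P) = -9 + 2*P (p(P) = (-9 + P)*1 + P = (-9 + P) + P = -9 + 2*P)
W(m) = 2*√2 (W(m) = √(19 + (-9 + 2*(-1))) = √(19 + (-9 - 2)) = √(19 - 11) = √8 = 2*√2)
(W(F(9)) - 2270)*(-2457 - 547) = (2*√2 - 2270)*(-2457 - 547) = (-2270 + 2*√2)*(-3004) = 6819080 - 6008*√2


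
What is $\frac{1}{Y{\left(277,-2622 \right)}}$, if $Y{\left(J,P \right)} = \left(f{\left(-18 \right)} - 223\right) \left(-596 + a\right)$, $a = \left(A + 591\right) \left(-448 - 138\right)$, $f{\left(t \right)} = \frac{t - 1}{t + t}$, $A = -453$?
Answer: $\frac{9}{163111294} \approx 5.5177 \cdot 10^{-8}$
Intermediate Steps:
$f{\left(t \right)} = \frac{-1 + t}{2 t}$
$a = -80868$ ($a = \left(-453 + 591\right) \left(-448 - 138\right) = 138 \left(-586\right) = -80868$)
$Y{\left(J,P \right)} = \frac{163111294}{9}$ ($Y{\left(J,P \right)} = \left(\frac{-1 - 18}{2 \left(-18\right)} - 223\right) \left(-596 - 80868\right) = \left(\frac{1}{2} \left(- \frac{1}{18}\right) \left(-19\right) - 223\right) \left(-81464\right) = \left(\frac{19}{36} - 223\right) \left(-81464\right) = \left(- \frac{8009}{36}\right) \left(-81464\right) = \frac{163111294}{9}$)
$\frac{1}{Y{\left(277,-2622 \right)}} = \frac{1}{\frac{163111294}{9}} = \frac{9}{163111294}$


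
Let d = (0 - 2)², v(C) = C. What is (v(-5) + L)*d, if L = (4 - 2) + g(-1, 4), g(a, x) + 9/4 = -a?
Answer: -17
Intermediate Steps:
g(a, x) = -9/4 - a
d = 4 (d = (-2)² = 4)
L = ¾ (L = (4 - 2) + (-9/4 - 1*(-1)) = 2 + (-9/4 + 1) = 2 - 5/4 = ¾ ≈ 0.75000)
(v(-5) + L)*d = (-5 + ¾)*4 = -17/4*4 = -17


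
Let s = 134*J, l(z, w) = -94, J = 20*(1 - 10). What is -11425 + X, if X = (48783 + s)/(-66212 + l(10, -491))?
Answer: -252523571/22102 ≈ -11425.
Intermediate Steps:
J = -180 (J = 20*(-9) = -180)
s = -24120 (s = 134*(-180) = -24120)
X = -8221/22102 (X = (48783 - 24120)/(-66212 - 94) = 24663/(-66306) = 24663*(-1/66306) = -8221/22102 ≈ -0.37196)
-11425 + X = -11425 - 8221/22102 = -252523571/22102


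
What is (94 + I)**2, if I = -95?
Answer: 1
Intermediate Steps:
(94 + I)**2 = (94 - 95)**2 = (-1)**2 = 1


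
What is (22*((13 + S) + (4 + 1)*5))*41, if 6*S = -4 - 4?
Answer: 99220/3 ≈ 33073.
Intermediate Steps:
S = -4/3 (S = (-4 - 4)/6 = (1/6)*(-8) = -4/3 ≈ -1.3333)
(22*((13 + S) + (4 + 1)*5))*41 = (22*((13 - 4/3) + (4 + 1)*5))*41 = (22*(35/3 + 5*5))*41 = (22*(35/3 + 25))*41 = (22*(110/3))*41 = (2420/3)*41 = 99220/3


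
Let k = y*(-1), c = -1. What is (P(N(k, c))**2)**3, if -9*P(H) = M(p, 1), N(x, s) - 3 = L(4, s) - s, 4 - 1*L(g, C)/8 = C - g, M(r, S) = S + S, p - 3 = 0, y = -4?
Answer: 64/531441 ≈ 0.00012043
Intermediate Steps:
p = 3 (p = 3 + 0 = 3)
M(r, S) = 2*S
L(g, C) = 32 - 8*C + 8*g (L(g, C) = 32 - 8*(C - g) = 32 + (-8*C + 8*g) = 32 - 8*C + 8*g)
k = 4 (k = -4*(-1) = 4)
N(x, s) = 67 - 9*s (N(x, s) = 3 + ((32 - 8*s + 8*4) - s) = 3 + ((32 - 8*s + 32) - s) = 3 + ((64 - 8*s) - s) = 3 + (64 - 9*s) = 67 - 9*s)
P(H) = -2/9
(P(N(k, c))**2)**3 = ((-2/9)**2)**3 = (4/81)**3 = 64/531441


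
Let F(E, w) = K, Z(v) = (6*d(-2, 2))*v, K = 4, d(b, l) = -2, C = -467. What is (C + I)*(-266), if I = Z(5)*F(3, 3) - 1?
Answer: 188328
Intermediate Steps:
Z(v) = -12*v (Z(v) = (6*(-2))*v = -12*v)
F(E, w) = 4
I = -241 (I = -12*5*4 - 1 = -60*4 - 1 = -240 - 1 = -241)
(C + I)*(-266) = (-467 - 241)*(-266) = -708*(-266) = 188328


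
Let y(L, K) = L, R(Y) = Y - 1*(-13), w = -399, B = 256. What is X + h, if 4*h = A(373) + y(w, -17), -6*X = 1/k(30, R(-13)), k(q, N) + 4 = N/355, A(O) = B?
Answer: -857/24 ≈ -35.708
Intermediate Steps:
A(O) = 256
R(Y) = 13 + Y (R(Y) = Y + 13 = 13 + Y)
k(q, N) = -4 + N/355
X = 1/24 (X = -1/(6*(-4 + (13 - 13)/355)) = -1/(6*(-4 + (1/355)*0)) = -1/(6*(-4 + 0)) = -⅙/(-4) = -⅙*(-¼) = 1/24 ≈ 0.041667)
h = -143/4 (h = (256 - 399)/4 = (¼)*(-143) = -143/4 ≈ -35.750)
X + h = 1/24 - 143/4 = -857/24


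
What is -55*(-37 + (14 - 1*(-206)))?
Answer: -10065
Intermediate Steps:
-55*(-37 + (14 - 1*(-206))) = -55*(-37 + (14 + 206)) = -55*(-37 + 220) = -55*183 = -10065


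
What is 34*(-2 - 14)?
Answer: -544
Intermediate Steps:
34*(-2 - 14) = 34*(-16) = -544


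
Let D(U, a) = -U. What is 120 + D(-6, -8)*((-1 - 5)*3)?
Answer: 12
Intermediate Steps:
120 + D(-6, -8)*((-1 - 5)*3) = 120 + (-1*(-6))*((-1 - 5)*3) = 120 + 6*(-6*3) = 120 + 6*(-18) = 120 - 108 = 12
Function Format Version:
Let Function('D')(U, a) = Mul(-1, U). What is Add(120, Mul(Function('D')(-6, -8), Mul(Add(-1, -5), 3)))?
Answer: 12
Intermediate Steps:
Add(120, Mul(Function('D')(-6, -8), Mul(Add(-1, -5), 3))) = Add(120, Mul(Mul(-1, -6), Mul(Add(-1, -5), 3))) = Add(120, Mul(6, Mul(-6, 3))) = Add(120, Mul(6, -18)) = Add(120, -108) = 12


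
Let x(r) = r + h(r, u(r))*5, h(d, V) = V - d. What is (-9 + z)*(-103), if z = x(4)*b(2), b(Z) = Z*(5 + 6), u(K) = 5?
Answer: -19467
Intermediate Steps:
x(r) = 25 - 4*r (x(r) = r + (5 - r)*5 = r + (25 - 5*r) = 25 - 4*r)
b(Z) = 11*Z (b(Z) = Z*11 = 11*Z)
z = 198 (z = (25 - 4*4)*(11*2) = (25 - 16)*22 = 9*22 = 198)
(-9 + z)*(-103) = (-9 + 198)*(-103) = 189*(-103) = -19467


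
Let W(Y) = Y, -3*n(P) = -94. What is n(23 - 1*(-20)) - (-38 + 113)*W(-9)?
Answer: 2119/3 ≈ 706.33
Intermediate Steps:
n(P) = 94/3 (n(P) = -⅓*(-94) = 94/3)
n(23 - 1*(-20)) - (-38 + 113)*W(-9) = 94/3 - (-38 + 113)*(-9) = 94/3 - 75*(-9) = 94/3 - 1*(-675) = 94/3 + 675 = 2119/3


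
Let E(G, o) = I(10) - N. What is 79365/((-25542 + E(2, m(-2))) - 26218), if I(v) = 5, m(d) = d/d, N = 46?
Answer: -26455/17267 ≈ -1.5321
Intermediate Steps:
m(d) = 1
E(G, o) = -41 (E(G, o) = 5 - 1*46 = 5 - 46 = -41)
79365/((-25542 + E(2, m(-2))) - 26218) = 79365/((-25542 - 41) - 26218) = 79365/(-25583 - 26218) = 79365/(-51801) = 79365*(-1/51801) = -26455/17267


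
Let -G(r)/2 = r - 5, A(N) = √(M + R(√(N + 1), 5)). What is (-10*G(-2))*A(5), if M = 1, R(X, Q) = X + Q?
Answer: -140*√(6 + √6) ≈ -406.95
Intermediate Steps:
R(X, Q) = Q + X
A(N) = √(6 + √(1 + N)) (A(N) = √(1 + (5 + √(N + 1))) = √(1 + (5 + √(1 + N))) = √(6 + √(1 + N)))
G(r) = 10 - 2*r (G(r) = -2*(r - 5) = -2*(-5 + r) = 10 - 2*r)
(-10*G(-2))*A(5) = (-10*(10 - 2*(-2)))*√(6 + √(1 + 5)) = (-10*(10 + 4))*√(6 + √6) = (-10*14)*√(6 + √6) = -140*√(6 + √6)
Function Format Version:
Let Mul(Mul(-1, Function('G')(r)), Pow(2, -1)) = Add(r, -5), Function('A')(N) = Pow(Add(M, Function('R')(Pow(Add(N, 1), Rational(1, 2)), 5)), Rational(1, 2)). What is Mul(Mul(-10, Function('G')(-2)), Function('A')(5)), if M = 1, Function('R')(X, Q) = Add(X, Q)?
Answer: Mul(-140, Pow(Add(6, Pow(6, Rational(1, 2))), Rational(1, 2))) ≈ -406.95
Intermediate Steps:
Function('R')(X, Q) = Add(Q, X)
Function('A')(N) = Pow(Add(6, Pow(Add(1, N), Rational(1, 2))), Rational(1, 2)) (Function('A')(N) = Pow(Add(1, Add(5, Pow(Add(N, 1), Rational(1, 2)))), Rational(1, 2)) = Pow(Add(1, Add(5, Pow(Add(1, N), Rational(1, 2)))), Rational(1, 2)) = Pow(Add(6, Pow(Add(1, N), Rational(1, 2))), Rational(1, 2)))
Function('G')(r) = Add(10, Mul(-2, r)) (Function('G')(r) = Mul(-2, Add(r, -5)) = Mul(-2, Add(-5, r)) = Add(10, Mul(-2, r)))
Mul(Mul(-10, Function('G')(-2)), Function('A')(5)) = Mul(Mul(-10, Add(10, Mul(-2, -2))), Pow(Add(6, Pow(Add(1, 5), Rational(1, 2))), Rational(1, 2))) = Mul(Mul(-10, Add(10, 4)), Pow(Add(6, Pow(6, Rational(1, 2))), Rational(1, 2))) = Mul(Mul(-10, 14), Pow(Add(6, Pow(6, Rational(1, 2))), Rational(1, 2))) = Mul(-140, Pow(Add(6, Pow(6, Rational(1, 2))), Rational(1, 2)))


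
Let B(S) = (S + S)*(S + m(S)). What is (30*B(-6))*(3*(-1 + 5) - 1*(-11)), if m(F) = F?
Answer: 99360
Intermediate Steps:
B(S) = 4*S² (B(S) = (S + S)*(S + S) = (2*S)*(2*S) = 4*S²)
(30*B(-6))*(3*(-1 + 5) - 1*(-11)) = (30*(4*(-6)²))*(3*(-1 + 5) - 1*(-11)) = (30*(4*36))*(3*4 + 11) = (30*144)*(12 + 11) = 4320*23 = 99360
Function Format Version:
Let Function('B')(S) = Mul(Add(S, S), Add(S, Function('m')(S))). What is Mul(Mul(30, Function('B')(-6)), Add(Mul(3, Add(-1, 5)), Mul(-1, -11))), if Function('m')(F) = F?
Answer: 99360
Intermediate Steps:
Function('B')(S) = Mul(4, Pow(S, 2)) (Function('B')(S) = Mul(Add(S, S), Add(S, S)) = Mul(Mul(2, S), Mul(2, S)) = Mul(4, Pow(S, 2)))
Mul(Mul(30, Function('B')(-6)), Add(Mul(3, Add(-1, 5)), Mul(-1, -11))) = Mul(Mul(30, Mul(4, Pow(-6, 2))), Add(Mul(3, Add(-1, 5)), Mul(-1, -11))) = Mul(Mul(30, Mul(4, 36)), Add(Mul(3, 4), 11)) = Mul(Mul(30, 144), Add(12, 11)) = Mul(4320, 23) = 99360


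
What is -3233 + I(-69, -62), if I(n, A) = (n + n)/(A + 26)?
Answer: -19375/6 ≈ -3229.2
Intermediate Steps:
I(n, A) = 2*n/(26 + A) (I(n, A) = (2*n)/(26 + A) = 2*n/(26 + A))
-3233 + I(-69, -62) = -3233 + 2*(-69)/(26 - 62) = -3233 + 2*(-69)/(-36) = -3233 + 2*(-69)*(-1/36) = -3233 + 23/6 = -19375/6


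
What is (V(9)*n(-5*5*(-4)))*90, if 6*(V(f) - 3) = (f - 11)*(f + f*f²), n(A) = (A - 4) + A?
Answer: -4286520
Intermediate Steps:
n(A) = -4 + 2*A (n(A) = (-4 + A) + A = -4 + 2*A)
V(f) = 3 + (-11 + f)*(f + f³)/6 (V(f) = 3 + ((f - 11)*(f + f*f²))/6 = 3 + ((-11 + f)*(f + f³))/6 = 3 + (-11 + f)*(f + f³)/6)
(V(9)*n(-5*5*(-4)))*90 = ((3 - 11/6*9 - 11/6*9³ + (⅙)*9² + (⅙)*9⁴)*(-4 + 2*(-5*5*(-4))))*90 = ((3 - 33/2 - 11/6*729 + (⅙)*81 + (⅙)*6561)*(-4 + 2*(-25*(-4))))*90 = ((3 - 33/2 - 2673/2 + 27/2 + 2187/2)*(-4 + 2*100))*90 = -243*(-4 + 200)*90 = -243*196*90 = -47628*90 = -4286520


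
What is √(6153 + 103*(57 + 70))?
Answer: √19234 ≈ 138.69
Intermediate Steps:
√(6153 + 103*(57 + 70)) = √(6153 + 103*127) = √(6153 + 13081) = √19234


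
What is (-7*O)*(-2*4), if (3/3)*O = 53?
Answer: 2968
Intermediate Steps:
O = 53
(-7*O)*(-2*4) = (-7*53)*(-2*4) = -371*(-8) = 2968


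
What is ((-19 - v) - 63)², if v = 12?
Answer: 8836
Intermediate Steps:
((-19 - v) - 63)² = ((-19 - 1*12) - 63)² = ((-19 - 12) - 63)² = (-31 - 63)² = (-94)² = 8836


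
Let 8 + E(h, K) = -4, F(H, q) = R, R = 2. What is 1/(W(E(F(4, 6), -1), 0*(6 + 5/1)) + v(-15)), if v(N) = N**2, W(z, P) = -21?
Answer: 1/204 ≈ 0.0049020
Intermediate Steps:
F(H, q) = 2
E(h, K) = -12 (E(h, K) = -8 - 4 = -12)
1/(W(E(F(4, 6), -1), 0*(6 + 5/1)) + v(-15)) = 1/(-21 + (-15)**2) = 1/(-21 + 225) = 1/204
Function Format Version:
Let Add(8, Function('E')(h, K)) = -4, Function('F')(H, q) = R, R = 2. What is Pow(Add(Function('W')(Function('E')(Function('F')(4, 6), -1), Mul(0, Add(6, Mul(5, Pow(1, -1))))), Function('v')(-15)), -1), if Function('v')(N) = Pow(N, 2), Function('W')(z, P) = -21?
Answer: Rational(1, 204) ≈ 0.0049020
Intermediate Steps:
Function('F')(H, q) = 2
Function('E')(h, K) = -12 (Function('E')(h, K) = Add(-8, -4) = -12)
Pow(Add(Function('W')(Function('E')(Function('F')(4, 6), -1), Mul(0, Add(6, Mul(5, Pow(1, -1))))), Function('v')(-15)), -1) = Pow(Add(-21, Pow(-15, 2)), -1) = Pow(Add(-21, 225), -1) = Pow(204, -1) = Rational(1, 204)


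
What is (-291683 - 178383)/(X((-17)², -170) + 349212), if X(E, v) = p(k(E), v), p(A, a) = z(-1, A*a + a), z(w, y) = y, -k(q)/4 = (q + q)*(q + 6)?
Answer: -235033/58147921 ≈ -0.0040420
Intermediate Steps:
k(q) = -8*q*(6 + q) (k(q) = -4*(q + q)*(q + 6) = -4*2*q*(6 + q) = -8*q*(6 + q))
p(A, a) = a + A*a (p(A, a) = A*a + a = a + A*a)
X(E, v) = v*(1 - 8*E*(6 + E))
(-291683 - 178383)/(X((-17)², -170) + 349212) = (-291683 - 178383)/(-1*(-170)*(-1 + 8*(-17)²*(6 + (-17)²)) + 349212) = -470066/(-1*(-170)*(-1 + 8*289*(6 + 289)) + 349212) = -470066/(-1*(-170)*(-1 + 8*289*295) + 349212) = -470066/(-1*(-170)*(-1 + 682040) + 349212) = -470066/(-1*(-170)*682039 + 349212) = -470066/(115946630 + 349212) = -470066/116295842 = -470066*1/116295842 = -235033/58147921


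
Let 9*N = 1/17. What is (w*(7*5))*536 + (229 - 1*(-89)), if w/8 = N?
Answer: 198734/153 ≈ 1298.9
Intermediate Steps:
N = 1/153 (N = (⅑)/17 = (⅑)*(1/17) = 1/153 ≈ 0.0065359)
w = 8/153 (w = 8*(1/153) = 8/153 ≈ 0.052288)
(w*(7*5))*536 + (229 - 1*(-89)) = (8*(7*5)/153)*536 + (229 - 1*(-89)) = ((8/153)*35)*536 + (229 + 89) = (280/153)*536 + 318 = 150080/153 + 318 = 198734/153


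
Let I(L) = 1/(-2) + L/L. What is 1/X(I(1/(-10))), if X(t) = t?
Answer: 2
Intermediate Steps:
I(L) = ½ (I(L) = 1*(-½) + 1 = -½ + 1 = ½)
1/X(I(1/(-10))) = 1/(½) = 2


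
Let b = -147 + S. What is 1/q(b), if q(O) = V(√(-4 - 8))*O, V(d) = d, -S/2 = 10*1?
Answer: I*√3/1002 ≈ 0.0017286*I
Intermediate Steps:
S = -20 ≈ -20.000
b = -167 (b = -147 - 20 = -167)
q(O) = 2*I*O*√3 (q(O) = √(-4 - 8)*O = √(-12)*O = (2*I*√3)*O = 2*I*O*√3)
1/q(b) = 1/(2*I*(-167)*√3) = 1/(-334*I*√3) = I*√3/1002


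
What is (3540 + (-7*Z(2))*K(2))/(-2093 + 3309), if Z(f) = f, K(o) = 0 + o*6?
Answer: 843/304 ≈ 2.7730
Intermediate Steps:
K(o) = 6*o (K(o) = 0 + 6*o = 6*o)
(3540 + (-7*Z(2))*K(2))/(-2093 + 3309) = (3540 + (-7*2)*(6*2))/(-2093 + 3309) = (3540 - 14*12)/1216 = (3540 - 168)*(1/1216) = 3372*(1/1216) = 843/304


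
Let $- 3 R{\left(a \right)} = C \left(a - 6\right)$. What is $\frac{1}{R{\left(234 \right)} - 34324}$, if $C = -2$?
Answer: $- \frac{1}{34172} \approx -2.9264 \cdot 10^{-5}$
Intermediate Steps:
$R{\left(a \right)} = -4 + \frac{2 a}{3}$ ($R{\left(a \right)} = - \frac{\left(-2\right) \left(a - 6\right)}{3} = - \frac{\left(-2\right) \left(-6 + a\right)}{3} = - \frac{12 - 2 a}{3} = -4 + \frac{2 a}{3}$)
$\frac{1}{R{\left(234 \right)} - 34324} = \frac{1}{\left(-4 + \frac{2}{3} \cdot 234\right) - 34324} = \frac{1}{\left(-4 + 156\right) - 34324} = \frac{1}{152 - 34324} = \frac{1}{-34172} = - \frac{1}{34172}$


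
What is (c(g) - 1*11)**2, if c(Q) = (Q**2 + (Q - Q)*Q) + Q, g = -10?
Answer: 6241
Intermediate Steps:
c(Q) = Q + Q**2 (c(Q) = (Q**2 + 0*Q) + Q = (Q**2 + 0) + Q = Q**2 + Q = Q + Q**2)
(c(g) - 1*11)**2 = (-10*(1 - 10) - 1*11)**2 = (-10*(-9) - 11)**2 = (90 - 11)**2 = 79**2 = 6241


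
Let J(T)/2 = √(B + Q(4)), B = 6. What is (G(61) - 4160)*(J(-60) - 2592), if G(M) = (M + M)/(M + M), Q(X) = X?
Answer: 10780128 - 8318*√10 ≈ 1.0754e+7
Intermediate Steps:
J(T) = 2*√10 (J(T) = 2*√(6 + 4) = 2*√10)
G(M) = 1 (G(M) = (2*M)/((2*M)) = (2*M)*(1/(2*M)) = 1)
(G(61) - 4160)*(J(-60) - 2592) = (1 - 4160)*(2*√10 - 2592) = -4159*(-2592 + 2*√10) = 10780128 - 8318*√10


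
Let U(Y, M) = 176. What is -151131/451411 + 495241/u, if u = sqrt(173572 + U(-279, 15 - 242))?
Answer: -151131/451411 + 495241*sqrt(43437)/86874 ≈ 1187.8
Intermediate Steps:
u = 2*sqrt(43437) (u = sqrt(173572 + 176) = sqrt(173748) = 2*sqrt(43437) ≈ 416.83)
-151131/451411 + 495241/u = -151131/451411 + 495241/((2*sqrt(43437))) = -151131*1/451411 + 495241*(sqrt(43437)/86874) = -151131/451411 + 495241*sqrt(43437)/86874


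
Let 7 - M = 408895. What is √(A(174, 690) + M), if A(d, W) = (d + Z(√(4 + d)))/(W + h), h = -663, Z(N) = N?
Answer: √(-33119406 + 3*√178)/9 ≈ 639.44*I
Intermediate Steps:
A(d, W) = (d + √(4 + d))/(-663 + W) (A(d, W) = (d + √(4 + d))/(W - 663) = (d + √(4 + d))/(-663 + W))
M = -408888 (M = 7 - 1*408895 = 7 - 408895 = -408888)
√(A(174, 690) + M) = √((174 + √(4 + 174))/(-663 + 690) - 408888) = √((174 + √178)/27 - 408888) = √((58/9 + √178/27) - 408888) = √(-3679934/9 + √178/27)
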